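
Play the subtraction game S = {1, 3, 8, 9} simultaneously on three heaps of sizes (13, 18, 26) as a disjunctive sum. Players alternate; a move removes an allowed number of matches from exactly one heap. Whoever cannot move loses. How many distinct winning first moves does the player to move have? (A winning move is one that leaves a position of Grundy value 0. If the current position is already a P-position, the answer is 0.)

All heaps use S = {1, 3, 8, 9}:
G(0) = 0
G(1) = mex{0} = 1
G(2) = mex{1} = 0
G(3) = mex{0,0} = 1
G(4) = mex{1,1} = 0
G(5) = mex{0,0} = 1
G(6) = mex{1,1} = 0
G(7) = mex{0,0} = 1
G(8) = mex{1,1,0} = 2
G(9) = mex{2,0,1,0} = 3
G(10) = mex{3,1,0,1} = 2
G(11) = mex{2,2,1,0} = 3
G(12) = mex{3,3,0,1} = 2
G(13) = mex{2,2,1,0} = 3
G(14) = mex{3,3,0,1} = 2
G(15) = mex{2,2,1,0} = 3
G(16) = mex{3,3,2,1} = 0
G(17) = mex{0,2,3,2} = 1
G(18) = mex{1,3,2,3} = 0
G(19) = mex{0,0,3,2} = 1
G(20) = mex{1,1,2,3} = 0
G(21) = mex{0,0,3,2} = 1
G(22) = mex{1,1,2,3} = 0
G(23) = mex{0,0,3,2} = 1
G(24) = mex{1,1,0,3} = 2
G(25) = mex{2,0,1,0} = 3
G(26) = mex{3,1,0,1} = 2
Heap A: G(13) = 3.
Heap B: G(18) = 0.
Heap C: G(26) = 2.
Combined Grundy value = 3 ⊕ 0 ⊕ 2 = 1.
A winning move leaves total XOR = 0, i.e. changes one component's Grundy value g to g ⊕ X where X is the current total.
Heap A: need g' = 3⊕1 = 2. Options: 13−1→G=2, 13−3→G=2, 13−8→G=1, 13−9→G=0. Hits: 2.
Heap B: need g' = 0⊕1 = 1. Options: 18−1→G=1, 18−3→G=3, 18−8→G=2, 18−9→G=3. Hits: 1.
Heap C: need g' = 2⊕1 = 3. Options: 26−1→G=3, 26−3→G=1, 26−8→G=0, 26−9→G=1. Hits: 1.

4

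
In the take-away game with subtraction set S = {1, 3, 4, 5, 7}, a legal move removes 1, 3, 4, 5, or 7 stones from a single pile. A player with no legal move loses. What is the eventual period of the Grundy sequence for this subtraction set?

8

G(0) = 0
G(1) = mex{0} = 1
G(2) = mex{1} = 0
G(3) = mex{0,0} = 1
G(4) = mex{1,1,0} = 2
G(5) = mex{2,0,1,0} = 3
G(6) = mex{3,1,0,1} = 2
G(7) = mex{2,2,1,0,0} = 3
G(8) = mex{3,3,2,1,1} = 0
G(9) = mex{0,2,3,2,0} = 1
G(10) = mex{1,3,2,3,1} = 0
G(11) = mex{0,0,3,2,2} = 1
G(12) = mex{1,1,0,3,3} = 2
G(13) = mex{2,0,1,0,2} = 3
G(14) = mex{3,1,0,1,3} = 2
G(15) = mex{2,2,1,0,0} = 3
G(16) = mex{3,3,2,1,1} = 0
G(17) = mex{0,2,3,2,0} = 1
G(n+8) = G(n) holds for n = 0,…,6 (a full window of length max(S) = 7), so the sequence is purely periodic with period 8.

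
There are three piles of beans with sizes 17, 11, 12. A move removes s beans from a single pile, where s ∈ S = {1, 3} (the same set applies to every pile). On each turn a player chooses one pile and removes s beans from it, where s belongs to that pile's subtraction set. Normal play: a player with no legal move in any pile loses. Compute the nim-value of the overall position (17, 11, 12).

All piles use S = {1, 3}:
n :  0  1  2  3  4  5  6  7  8  9 10 11 12 13 14 15 16 17
G :  0  1  0  1  0  1  0  1  0  1  0  1  0  1  0  1  0  1
Pile A: G(17) = 1.
Pile B: G(11) = 1.
Pile C: G(12) = 0.
Combined Grundy value = 1 ⊕ 1 ⊕ 0 = 0.

0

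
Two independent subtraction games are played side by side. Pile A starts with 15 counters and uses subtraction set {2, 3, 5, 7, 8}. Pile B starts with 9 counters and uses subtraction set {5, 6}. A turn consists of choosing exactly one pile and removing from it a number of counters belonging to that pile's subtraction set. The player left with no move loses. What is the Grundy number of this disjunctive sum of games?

Pile A, S = {2, 3, 5, 7, 8}:
G(0) = 0
G(1) = mex{} = 0
G(2) = mex{0} = 1
G(3) = mex{0,0} = 1
G(4) = mex{1,0} = 2
G(5) = mex{1,1,0} = 2
G(6) = mex{2,1,0} = 3
G(7) = mex{2,2,1,0} = 3
G(8) = mex{3,2,1,0,0} = 4
G(9) = mex{3,3,2,1,0} = 4
G(10) = mex{4,3,2,1,1} = 0
G(11) = mex{4,4,3,2,1} = 0
G(12) = mex{0,4,3,2,2} = 1
G(13) = mex{0,0,4,3,2} = 1
G(14) = mex{1,0,4,3,3} = 2
G(15) = mex{1,1,0,4,3} = 2
G_A(15) = 2.
Pile B, S = {5, 6}:
G(0) = 0
G(1) = mex{} = 0
G(2) = mex{} = 0
G(3) = mex{} = 0
G(4) = mex{} = 0
G(5) = mex{0} = 1
G(6) = mex{0,0} = 1
G(7) = mex{0,0} = 1
G(8) = mex{0,0} = 1
G(9) = mex{0,0} = 1
G_B(9) = 1.
Combined Grundy value = 2 ⊕ 1 = 3.

3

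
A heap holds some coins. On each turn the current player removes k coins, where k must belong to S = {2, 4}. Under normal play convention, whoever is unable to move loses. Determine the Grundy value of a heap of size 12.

G(0) = 0
G(1) = mex{} = 0
G(2) = mex{0} = 1
G(3) = mex{0} = 1
G(4) = mex{1,0} = 2
G(5) = mex{1,0} = 2
G(6) = mex{2,1} = 0
G(7) = mex{2,1} = 0
G(8) = mex{0,2} = 1
G(9) = mex{0,2} = 1
G(10) = mex{1,0} = 2
G(11) = mex{1,0} = 2
G(12) = mex{2,1} = 0

0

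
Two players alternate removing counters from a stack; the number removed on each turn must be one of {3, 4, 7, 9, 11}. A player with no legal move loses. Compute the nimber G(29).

G(0) = 0
G(1) = mex{} = 0
G(2) = mex{} = 0
G(3) = mex{0} = 1
G(4) = mex{0,0} = 1
G(5) = mex{0,0} = 1
G(6) = mex{1,0} = 2
G(7) = mex{1,1,0} = 2
G(8) = mex{1,1,0} = 2
G(9) = mex{2,1,0,0} = 3
G(10) = mex{2,2,1,0} = 3
G(11) = mex{2,2,1,0,0} = 3
G(12) = mex{3,2,1,1,0} = 4
G(13) = mex{3,3,2,1,0} = 4
G(14) = mex{3,3,2,1,1} = 0
G(15) = mex{4,3,2,2,1} = 0
G(16) = mex{4,4,3,2,1} = 0
G(17) = mex{0,4,3,2,2} = 1
G(18) = mex{0,0,3,3,2} = 1
G(19) = mex{0,0,4,3,2} = 1
G(20) = mex{1,0,4,3,3} = 2
G(21) = mex{1,1,0,4,3} = 2
G(22) = mex{1,1,0,4,3} = 2
G(23) = mex{2,1,0,0,4} = 3
G(24) = mex{2,2,1,0,4} = 3
G(25) = mex{2,2,1,0,0} = 3
G(26) = mex{3,2,1,1,0} = 4
G(27) = mex{3,3,2,1,0} = 4
G(28) = mex{3,3,2,1,1} = 0
G(29) = mex{4,3,2,2,1} = 0

0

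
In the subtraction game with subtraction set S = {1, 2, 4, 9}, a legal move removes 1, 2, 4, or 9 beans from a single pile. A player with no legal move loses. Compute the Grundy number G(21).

G(0) = 0
G(1) = mex{0} = 1
G(2) = mex{1,0} = 2
G(3) = mex{2,1} = 0
G(4) = mex{0,2,0} = 1
G(5) = mex{1,0,1} = 2
G(6) = mex{2,1,2} = 0
G(7) = mex{0,2,0} = 1
G(8) = mex{1,0,1} = 2
G(9) = mex{2,1,2,0} = 3
G(10) = mex{3,2,0,1} = 4
G(11) = mex{4,3,1,2} = 0
G(12) = mex{0,4,2,0} = 1
G(13) = mex{1,0,3,1} = 2
G(14) = mex{2,1,4,2} = 0
G(15) = mex{0,2,0,0} = 1
G(16) = mex{1,0,1,1} = 2
G(17) = mex{2,1,2,2} = 0
G(18) = mex{0,2,0,3} = 1
G(19) = mex{1,0,1,4} = 2
G(20) = mex{2,1,2,0} = 3
G(21) = mex{3,2,0,1} = 4

4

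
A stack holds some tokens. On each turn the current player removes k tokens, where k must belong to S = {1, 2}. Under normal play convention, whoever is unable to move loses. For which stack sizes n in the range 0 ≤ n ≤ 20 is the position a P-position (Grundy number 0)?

0, 3, 6, 9, 12, 15, 18

G(0) = 0
G(1) = mex{0} = 1
G(2) = mex{1,0} = 2
G(3) = mex{2,1} = 0
G(4) = mex{0,2} = 1
G(5) = mex{1,0} = 2
G(6) = mex{2,1} = 0
G(7) = mex{0,2} = 1
G(8) = mex{1,0} = 2
G(9) = mex{2,1} = 0
G(10) = mex{0,2} = 1
G(11) = mex{1,0} = 2
G(12) = mex{2,1} = 0
G(13) = mex{0,2} = 1
G(14) = mex{1,0} = 2
G(15) = mex{2,1} = 0
G(16) = mex{0,2} = 1
G(17) = mex{1,0} = 2
G(18) = mex{2,1} = 0
G(19) = mex{0,2} = 1
G(20) = mex{1,0} = 2
P-positions are exactly the n with G(n) = 0.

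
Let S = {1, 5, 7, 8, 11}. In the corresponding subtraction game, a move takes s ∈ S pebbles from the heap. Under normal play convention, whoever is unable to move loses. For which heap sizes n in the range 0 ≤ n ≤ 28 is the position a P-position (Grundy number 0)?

0, 2, 4, 6, 16, 18, 20, 22

n :  0  1  2  3  4  5  6  7  8  9 10 11 12 13 14 15 16 17 18 19 20 21 22 23 24 25 26 27 28
G :  0  1  0  1  0  1  0  1  2  3  2  3  2  3  2  3  0  1  0  1  0  1  0  1  2  3  2  3  2
P-positions are exactly the n with G(n) = 0.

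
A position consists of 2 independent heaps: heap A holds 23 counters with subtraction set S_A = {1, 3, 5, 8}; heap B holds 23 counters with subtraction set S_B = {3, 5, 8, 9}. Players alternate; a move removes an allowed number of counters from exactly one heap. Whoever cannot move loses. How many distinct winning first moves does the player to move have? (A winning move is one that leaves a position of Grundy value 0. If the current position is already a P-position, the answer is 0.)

3

Heap A, S = {1, 3, 5, 8}:
n :  0  1  2  3  4  5  6  7  8  9 10 11 12 13 14 15 16 17 18 19 20 21 22 23
G :  0  1  0  1  0  1  0  1  2  3  2  3  2  0  1  0  1  0  1  0  1  2  3  2
G_A(23) = 2.
Heap B, S = {3, 5, 8, 9}:
G(0) = 0
G(1) = mex{} = 0
G(2) = mex{} = 0
G(3) = mex{0} = 1
G(4) = mex{0} = 1
G(5) = mex{0,0} = 1
G(6) = mex{1,0} = 2
G(7) = mex{1,0} = 2
G(8) = mex{1,1,0} = 2
G(9) = mex{2,1,0,0} = 3
G(10) = mex{2,1,0,0} = 3
G(11) = mex{2,2,1,0} = 3
G(12) = mex{3,2,1,1} = 0
G(13) = mex{3,2,1,1} = 0
G(14) = mex{3,3,2,1} = 0
G(15) = mex{0,3,2,2} = 1
G(16) = mex{0,3,2,2} = 1
G(17) = mex{0,0,3,2} = 1
G(18) = mex{1,0,3,3} = 2
G(19) = mex{1,0,3,3} = 2
G(20) = mex{1,1,0,3} = 2
G(21) = mex{2,1,0,0} = 3
G(22) = mex{2,1,0,0} = 3
G(23) = mex{2,2,1,0} = 3
G_B(23) = 3.
Combined Grundy value = 2 ⊕ 3 = 1.
A winning move leaves total XOR = 0, i.e. changes one component's Grundy value g to g ⊕ X where X is the current total.
Heap A: need g' = 2⊕1 = 3. Options: 23−1→G=3, 23−3→G=1, 23−5→G=1, 23−8→G=0. Hits: 1.
Heap B: need g' = 3⊕1 = 2. Options: 23−3→G=2, 23−5→G=2, 23−8→G=1, 23−9→G=0. Hits: 2.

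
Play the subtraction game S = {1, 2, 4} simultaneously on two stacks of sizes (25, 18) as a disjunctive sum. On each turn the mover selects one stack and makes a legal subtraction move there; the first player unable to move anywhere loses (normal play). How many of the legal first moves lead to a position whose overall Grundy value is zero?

All stacks use S = {1, 2, 4}:
n :  0  1  2  3  4  5  6  7  8  9 10 11 12 13 14 15 16 17 18 19 20 21 22 23 24 25
G :  0  1  2  0  1  2  0  1  2  0  1  2  0  1  2  0  1  2  0  1  2  0  1  2  0  1
Stack A: G(25) = 1.
Stack B: G(18) = 0.
Combined Grundy value = 1 ⊕ 0 = 1.
A winning move leaves total XOR = 0, i.e. changes one component's Grundy value g to g ⊕ X where X is the current total.
Stack A: need g' = 1⊕1 = 0. Options: 25−1→G=0, 25−2→G=2, 25−4→G=0. Hits: 2.
Stack B: need g' = 0⊕1 = 1. Options: 18−1→G=2, 18−2→G=1, 18−4→G=2. Hits: 1.

3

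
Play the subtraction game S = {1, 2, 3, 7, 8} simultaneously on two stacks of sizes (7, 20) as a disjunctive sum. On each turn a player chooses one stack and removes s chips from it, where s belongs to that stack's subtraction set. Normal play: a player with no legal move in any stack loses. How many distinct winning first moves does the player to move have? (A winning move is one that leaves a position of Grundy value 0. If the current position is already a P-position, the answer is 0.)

All stacks use S = {1, 2, 3, 7, 8}:
G(0) = 0
G(1) = mex{0} = 1
G(2) = mex{1,0} = 2
G(3) = mex{2,1,0} = 3
G(4) = mex{3,2,1} = 0
G(5) = mex{0,3,2} = 1
G(6) = mex{1,0,3} = 2
G(7) = mex{2,1,0,0} = 3
G(8) = mex{3,2,1,1,0} = 4
G(9) = mex{4,3,2,2,1} = 0
G(10) = mex{0,4,3,3,2} = 1
G(11) = mex{1,0,4,0,3} = 2
G(12) = mex{2,1,0,1,0} = 3
G(13) = mex{3,2,1,2,1} = 0
G(14) = mex{0,3,2,3,2} = 1
G(15) = mex{1,0,3,4,3} = 2
G(16) = mex{2,1,0,0,4} = 3
G(17) = mex{3,2,1,1,0} = 4
G(18) = mex{4,3,2,2,1} = 0
G(19) = mex{0,4,3,3,2} = 1
G(20) = mex{1,0,4,0,3} = 2
Stack A: G(7) = 3.
Stack B: G(20) = 2.
Combined Grundy value = 3 ⊕ 2 = 1.
A winning move leaves total XOR = 0, i.e. changes one component's Grundy value g to g ⊕ X where X is the current total.
Stack A: need g' = 3⊕1 = 2. Options: 7−1→G=2, 7−2→G=1, 7−3→G=0, 7−7→G=0. Hits: 1.
Stack B: need g' = 2⊕1 = 3. Options: 20−1→G=1, 20−2→G=0, 20−3→G=4, 20−7→G=0, 20−8→G=3. Hits: 1.

2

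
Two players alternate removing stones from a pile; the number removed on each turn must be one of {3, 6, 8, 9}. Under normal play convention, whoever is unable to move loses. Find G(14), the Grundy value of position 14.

0

G(0) = 0
G(1) = mex{} = 0
G(2) = mex{} = 0
G(3) = mex{0} = 1
G(4) = mex{0} = 1
G(5) = mex{0} = 1
G(6) = mex{1,0} = 2
G(7) = mex{1,0} = 2
G(8) = mex{1,0,0} = 2
G(9) = mex{2,1,0,0} = 3
G(10) = mex{2,1,0,0} = 3
G(11) = mex{2,1,1,0} = 3
G(12) = mex{3,2,1,1} = 0
G(13) = mex{3,2,1,1} = 0
G(14) = mex{3,2,2,1} = 0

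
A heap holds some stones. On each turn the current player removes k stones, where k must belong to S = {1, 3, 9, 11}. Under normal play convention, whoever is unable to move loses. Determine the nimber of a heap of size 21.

n :  0  1  2  3  4  5  6  7  8  9 10 11 12 13 14 15 16 17 18 19 20 21
G :  0  1  0  1  0  1  0  1  0  1  0  1  0  1  0  1  0  1  0  1  0  1

1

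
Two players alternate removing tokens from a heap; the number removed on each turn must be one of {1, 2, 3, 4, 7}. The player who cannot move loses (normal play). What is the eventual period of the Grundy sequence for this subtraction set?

n :  0  1  2  3  4  5  6  7  8  9 10 11 12 13 14
G :  0  1  2  3  4  0  1  2  3  4  0  1  2  3  4
G(n+5) = G(n) holds for n = 0,…,6 (a full window of length max(S) = 7), so the sequence is purely periodic with period 5.

5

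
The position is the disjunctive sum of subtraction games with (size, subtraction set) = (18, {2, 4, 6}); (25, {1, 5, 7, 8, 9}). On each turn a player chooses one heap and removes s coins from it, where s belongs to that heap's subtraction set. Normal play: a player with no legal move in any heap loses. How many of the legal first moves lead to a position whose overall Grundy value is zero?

Heap A, S = {2, 4, 6}:
G(0) = 0
G(1) = mex{} = 0
G(2) = mex{0} = 1
G(3) = mex{0} = 1
G(4) = mex{1,0} = 2
G(5) = mex{1,0} = 2
G(6) = mex{2,1,0} = 3
G(7) = mex{2,1,0} = 3
G(8) = mex{3,2,1} = 0
G(9) = mex{3,2,1} = 0
G(10) = mex{0,3,2} = 1
G(11) = mex{0,3,2} = 1
G(12) = mex{1,0,3} = 2
G(13) = mex{1,0,3} = 2
G(14) = mex{2,1,0} = 3
G(15) = mex{2,1,0} = 3
G(16) = mex{3,2,1} = 0
G(17) = mex{3,2,1} = 0
G(18) = mex{0,3,2} = 1
G_A(18) = 1.
Heap B, S = {1, 5, 7, 8, 9}:
n :  0  1  2  3  4  5  6  7  8  9 10 11 12 13 14 15 16 17 18 19 20 21 22 23 24 25
G :  0  1  0  1  0  1  0  1  2  3  2  3  2  3  2  3  0  1  0  1  0  1  0  1  2  3
G_B(25) = 3.
Combined Grundy value = 1 ⊕ 3 = 2.
A winning move leaves total XOR = 0, i.e. changes one component's Grundy value g to g ⊕ X where X is the current total.
Heap A: need g' = 1⊕2 = 3. Options: 18−2→G=0, 18−4→G=3, 18−6→G=2. Hits: 1.
Heap B: need g' = 3⊕2 = 1. Options: 25−1→G=2, 25−5→G=0, 25−7→G=0, 25−8→G=1, 25−9→G=0. Hits: 1.

2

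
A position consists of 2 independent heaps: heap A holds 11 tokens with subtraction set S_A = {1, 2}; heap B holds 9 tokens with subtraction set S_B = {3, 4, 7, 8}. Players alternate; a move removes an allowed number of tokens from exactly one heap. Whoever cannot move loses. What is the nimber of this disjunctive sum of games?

1

Heap A, S = {1, 2}:
n :  0  1  2  3  4  5  6  7  8  9 10 11
G :  0  1  2  0  1  2  0  1  2  0  1  2
G_A(11) = 2.
Heap B, S = {3, 4, 7, 8}:
n : 0 1 2 3 4 5 6 7 8 9
G : 0 0 0 1 1 1 2 2 2 3
G_B(9) = 3.
Combined Grundy value = 2 ⊕ 3 = 1.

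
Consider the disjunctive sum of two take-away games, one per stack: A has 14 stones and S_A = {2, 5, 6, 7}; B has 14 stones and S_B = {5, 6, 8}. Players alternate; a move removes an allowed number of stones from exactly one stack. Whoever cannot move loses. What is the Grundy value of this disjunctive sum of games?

Stack A, S = {2, 5, 6, 7}:
n :  0  1  2  3  4  5  6  7  8  9 10 11 12 13 14
G :  0  0  1  1  0  2  1  3  2  2  3  3  0  0  1
G_A(14) = 1.
Stack B, S = {5, 6, 8}:
n :  0  1  2  3  4  5  6  7  8  9 10 11 12 13 14
G :  0  0  0  0  0  1  1  1  1  1  2  2  2  0  0
G_B(14) = 0.
Combined Grundy value = 1 ⊕ 0 = 1.

1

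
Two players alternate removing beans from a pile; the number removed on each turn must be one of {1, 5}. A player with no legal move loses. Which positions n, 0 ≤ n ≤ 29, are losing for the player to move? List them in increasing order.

G(0) = 0
G(1) = mex{0} = 1
G(2) = mex{1} = 0
G(3) = mex{0} = 1
G(4) = mex{1} = 0
G(5) = mex{0,0} = 1
G(6) = mex{1,1} = 0
G(7) = mex{0,0} = 1
G(8) = mex{1,1} = 0
G(9) = mex{0,0} = 1
G(10) = mex{1,1} = 0
G(11) = mex{0,0} = 1
G(12) = mex{1,1} = 0
G(13) = mex{0,0} = 1
G(14) = mex{1,1} = 0
G(15) = mex{0,0} = 1
G(16) = mex{1,1} = 0
G(17) = mex{0,0} = 1
G(18) = mex{1,1} = 0
G(19) = mex{0,0} = 1
G(20) = mex{1,1} = 0
G(21) = mex{0,0} = 1
G(22) = mex{1,1} = 0
G(23) = mex{0,0} = 1
G(24) = mex{1,1} = 0
G(25) = mex{0,0} = 1
G(26) = mex{1,1} = 0
G(27) = mex{0,0} = 1
G(28) = mex{1,1} = 0
G(29) = mex{0,0} = 1
P-positions are exactly the n with G(n) = 0.

0, 2, 4, 6, 8, 10, 12, 14, 16, 18, 20, 22, 24, 26, 28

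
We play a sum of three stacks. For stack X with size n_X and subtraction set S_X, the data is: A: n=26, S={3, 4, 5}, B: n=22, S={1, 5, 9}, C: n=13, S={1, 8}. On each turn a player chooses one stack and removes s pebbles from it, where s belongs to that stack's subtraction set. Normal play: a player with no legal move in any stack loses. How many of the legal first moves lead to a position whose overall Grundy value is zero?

0

Stack A, S = {3, 4, 5}:
n :  0  1  2  3  4  5  6  7  8  9 10 11 12 13 14 15 16 17 18 19 20 21 22 23 24 25 26
G :  0  0  0  1  1  1  2  2  0  0  0  1  1  1  2  2  0  0  0  1  1  1  2  2  0  0  0
G_A(26) = 0.
Stack B, S = {1, 5, 9}:
n :  0  1  2  3  4  5  6  7  8  9 10 11 12 13 14 15 16 17 18 19 20 21 22
G :  0  1  0  1  0  1  0  1  0  1  0  1  0  1  0  1  0  1  0  1  0  1  0
G_B(22) = 0.
Stack C, S = {1, 8}:
n :  0  1  2  3  4  5  6  7  8  9 10 11 12 13
G :  0  1  0  1  0  1  0  1  2  0  1  0  1  0
G_C(13) = 0.
Combined Grundy value = 0 ⊕ 0 ⊕ 0 = 0.
A winning move leaves total XOR = 0, i.e. changes one component's Grundy value g to g ⊕ X where X is the current total.
Stack A: target g' = 0⊕0 = 0, but every legal move changes the Grundy value (mex property), so 0 moves.
Stack B: target g' = 0⊕0 = 0, but every legal move changes the Grundy value (mex property), so 0 moves.
Stack C: target g' = 0⊕0 = 0, but every legal move changes the Grundy value (mex property), so 0 moves.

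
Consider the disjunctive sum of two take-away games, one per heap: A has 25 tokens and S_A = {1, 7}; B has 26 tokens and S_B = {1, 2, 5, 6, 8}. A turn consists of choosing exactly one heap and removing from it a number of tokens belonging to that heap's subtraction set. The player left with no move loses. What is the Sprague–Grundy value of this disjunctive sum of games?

Heap A, S = {1, 7}:
n :  0  1  2  3  4  5  6  7  8  9 10 11 12 13 14 15 16 17 18 19 20 21 22 23 24 25
G :  0  1  0  1  0  1  0  1  0  1  0  1  0  1  0  1  0  1  0  1  0  1  0  1  0  1
G_A(25) = 1.
Heap B, S = {1, 2, 5, 6, 8}:
G(0) = 0
G(1) = mex{0} = 1
G(2) = mex{1,0} = 2
G(3) = mex{2,1} = 0
G(4) = mex{0,2} = 1
G(5) = mex{1,0,0} = 2
G(6) = mex{2,1,1,0} = 3
G(7) = mex{3,2,2,1} = 0
G(8) = mex{0,3,0,2,0} = 1
G(9) = mex{1,0,1,0,1} = 2
G(10) = mex{2,1,2,1,2} = 0
G(11) = mex{0,2,3,2,0} = 1
G(12) = mex{1,0,0,3,1} = 2
G(13) = mex{2,1,1,0,2} = 3
G(14) = mex{3,2,2,1,3} = 0
G(15) = mex{0,3,0,2,0} = 1
G(16) = mex{1,0,1,0,1} = 2
G(17) = mex{2,1,2,1,2} = 0
G(18) = mex{0,2,3,2,0} = 1
G(19) = mex{1,0,0,3,1} = 2
G(20) = mex{2,1,1,0,2} = 3
G(21) = mex{3,2,2,1,3} = 0
G(22) = mex{0,3,0,2,0} = 1
G(23) = mex{1,0,1,0,1} = 2
G(24) = mex{2,1,2,1,2} = 0
G(25) = mex{0,2,3,2,0} = 1
G(26) = mex{1,0,0,3,1} = 2
G_B(26) = 2.
Combined Grundy value = 1 ⊕ 2 = 3.

3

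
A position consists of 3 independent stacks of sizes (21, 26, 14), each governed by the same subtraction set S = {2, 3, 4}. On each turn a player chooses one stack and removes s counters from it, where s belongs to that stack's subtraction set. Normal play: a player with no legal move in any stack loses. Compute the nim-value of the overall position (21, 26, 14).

All stacks use S = {2, 3, 4}:
n :  0  1  2  3  4  5  6  7  8  9 10 11 12 13 14 15 16 17 18 19 20 21 22 23 24 25 26
G :  0  0  1  1  2  2  0  0  1  1  2  2  0  0  1  1  2  2  0  0  1  1  2  2  0  0  1
Stack A: G(21) = 1.
Stack B: G(26) = 1.
Stack C: G(14) = 1.
Combined Grundy value = 1 ⊕ 1 ⊕ 1 = 1.

1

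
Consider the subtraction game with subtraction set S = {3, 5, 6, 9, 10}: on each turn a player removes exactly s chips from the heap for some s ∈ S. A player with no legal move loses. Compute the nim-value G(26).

n :  0  1  2  3  4  5  6  7  8  9 10 11 12 13 14 15 16 17 18 19 20 21 22 23 24 25 26
G :  0  0  0  1  1  1  2  2  2  3  3  3  4  0  0  0  1  1  1  2  2  2  3  3  3  4  0

0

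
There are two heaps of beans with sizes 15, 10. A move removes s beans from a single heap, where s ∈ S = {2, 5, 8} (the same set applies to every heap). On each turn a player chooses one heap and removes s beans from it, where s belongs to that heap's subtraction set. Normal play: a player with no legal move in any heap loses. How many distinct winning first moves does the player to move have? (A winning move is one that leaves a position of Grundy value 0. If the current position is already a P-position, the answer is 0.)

All heaps use S = {2, 5, 8}:
n :  0  1  2  3  4  5  6  7  8  9 10 11 12 13 14 15
G :  0  0  1  1  0  2  1  0  2  1  0  0  1  1  0  2
Heap A: G(15) = 2.
Heap B: G(10) = 0.
Combined Grundy value = 2 ⊕ 0 = 2.
A winning move leaves total XOR = 0, i.e. changes one component's Grundy value g to g ⊕ X where X is the current total.
Heap A: need g' = 2⊕2 = 0. Options: 15−2→G=1, 15−5→G=0, 15−8→G=0. Hits: 2.
Heap B: need g' = 0⊕2 = 2. Options: 10−2→G=2, 10−5→G=2, 10−8→G=1. Hits: 2.

4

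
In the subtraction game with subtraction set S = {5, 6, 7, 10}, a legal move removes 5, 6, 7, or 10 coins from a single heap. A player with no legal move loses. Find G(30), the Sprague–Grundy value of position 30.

G(0) = 0
G(1) = mex{} = 0
G(2) = mex{} = 0
G(3) = mex{} = 0
G(4) = mex{} = 0
G(5) = mex{0} = 1
G(6) = mex{0,0} = 1
G(7) = mex{0,0,0} = 1
G(8) = mex{0,0,0} = 1
G(9) = mex{0,0,0} = 1
G(10) = mex{1,0,0,0} = 2
G(11) = mex{1,1,0,0} = 2
G(12) = mex{1,1,1,0} = 2
G(13) = mex{1,1,1,0} = 2
G(14) = mex{1,1,1,0} = 2
G(15) = mex{2,1,1,1} = 0
G(16) = mex{2,2,1,1} = 0
G(17) = mex{2,2,2,1} = 0
G(18) = mex{2,2,2,1} = 0
G(19) = mex{2,2,2,1} = 0
G(20) = mex{0,2,2,2} = 1
G(21) = mex{0,0,2,2} = 1
G(22) = mex{0,0,0,2} = 1
G(23) = mex{0,0,0,2} = 1
G(24) = mex{0,0,0,2} = 1
G(25) = mex{1,0,0,0} = 2
G(26) = mex{1,1,0,0} = 2
G(27) = mex{1,1,1,0} = 2
G(28) = mex{1,1,1,0} = 2
G(29) = mex{1,1,1,0} = 2
G(30) = mex{2,1,1,1} = 0

0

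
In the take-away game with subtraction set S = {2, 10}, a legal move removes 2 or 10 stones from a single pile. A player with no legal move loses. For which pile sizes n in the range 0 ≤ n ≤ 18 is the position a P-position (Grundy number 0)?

G(0) = 0
G(1) = mex{} = 0
G(2) = mex{0} = 1
G(3) = mex{0} = 1
G(4) = mex{1} = 0
G(5) = mex{1} = 0
G(6) = mex{0} = 1
G(7) = mex{0} = 1
G(8) = mex{1} = 0
G(9) = mex{1} = 0
G(10) = mex{0,0} = 1
G(11) = mex{0,0} = 1
G(12) = mex{1,1} = 0
G(13) = mex{1,1} = 0
G(14) = mex{0,0} = 1
G(15) = mex{0,0} = 1
G(16) = mex{1,1} = 0
G(17) = mex{1,1} = 0
G(18) = mex{0,0} = 1
P-positions are exactly the n with G(n) = 0.

0, 1, 4, 5, 8, 9, 12, 13, 16, 17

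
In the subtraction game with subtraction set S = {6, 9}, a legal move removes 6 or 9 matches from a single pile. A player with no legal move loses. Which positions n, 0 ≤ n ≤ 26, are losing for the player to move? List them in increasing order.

0, 1, 2, 3, 4, 5, 15, 16, 17, 18, 19, 20

n :  0  1  2  3  4  5  6  7  8  9 10 11 12 13 14 15 16 17 18 19 20 21 22 23 24 25 26
G :  0  0  0  0  0  0  1  1  1  1  1  1  2  2  2  0  0  0  0  0  0  1  1  1  1  1  1
P-positions are exactly the n with G(n) = 0.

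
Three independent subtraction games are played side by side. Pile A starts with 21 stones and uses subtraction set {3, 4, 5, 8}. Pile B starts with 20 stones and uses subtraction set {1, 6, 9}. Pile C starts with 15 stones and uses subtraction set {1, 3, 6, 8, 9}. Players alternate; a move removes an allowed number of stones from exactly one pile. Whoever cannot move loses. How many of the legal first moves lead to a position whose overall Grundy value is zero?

Pile A, S = {3, 4, 5, 8}:
G(0) = 0
G(1) = mex{} = 0
G(2) = mex{} = 0
G(3) = mex{0} = 1
G(4) = mex{0,0} = 1
G(5) = mex{0,0,0} = 1
G(6) = mex{1,0,0} = 2
G(7) = mex{1,1,0} = 2
G(8) = mex{1,1,1,0} = 2
G(9) = mex{2,1,1,0} = 3
G(10) = mex{2,2,1,0} = 3
G(11) = mex{2,2,2,1} = 0
G(12) = mex{3,2,2,1} = 0
G(13) = mex{3,3,2,1} = 0
G(14) = mex{0,3,3,2} = 1
G(15) = mex{0,0,3,2} = 1
G(16) = mex{0,0,0,2} = 1
G(17) = mex{1,0,0,3} = 2
G(18) = mex{1,1,0,3} = 2
G(19) = mex{1,1,1,0} = 2
G(20) = mex{2,1,1,0} = 3
G(21) = mex{2,2,1,0} = 3
G_A(21) = 3.
Pile B, S = {1, 6, 9}:
n :  0  1  2  3  4  5  6  7  8  9 10 11 12 13 14 15 16 17 18 19 20
G :  0  1  0  1  0  1  2  0  1  2  3  2  0  1  0  1  2  0  1  0  1
G_B(20) = 1.
Pile C, S = {1, 3, 6, 8, 9}:
n :  0  1  2  3  4  5  6  7  8  9 10 11 12 13 14 15
G :  0  1  0  1  0  1  2  3  2  3  2  3  4  5  0  1
G_C(15) = 1.
Combined Grundy value = 3 ⊕ 1 ⊕ 1 = 3.
A winning move leaves total XOR = 0, i.e. changes one component's Grundy value g to g ⊕ X where X is the current total.
Pile A: need g' = 3⊕3 = 0. Options: 21−3→G=2, 21−4→G=2, 21−5→G=1, 21−8→G=0. Hits: 1.
Pile B: need g' = 1⊕3 = 2. Options: 20−1→G=0, 20−6→G=0, 20−9→G=2. Hits: 1.
Pile C: need g' = 1⊕3 = 2. Options: 15−1→G=0, 15−3→G=4, 15−6→G=3, 15−8→G=3, 15−9→G=2. Hits: 1.

3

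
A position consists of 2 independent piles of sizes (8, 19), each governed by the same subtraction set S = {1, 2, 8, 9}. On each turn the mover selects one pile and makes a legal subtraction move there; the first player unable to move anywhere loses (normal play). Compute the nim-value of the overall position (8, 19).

1

All piles use S = {1, 2, 8, 9}:
G(0) = 0
G(1) = mex{0} = 1
G(2) = mex{1,0} = 2
G(3) = mex{2,1} = 0
G(4) = mex{0,2} = 1
G(5) = mex{1,0} = 2
G(6) = mex{2,1} = 0
G(7) = mex{0,2} = 1
G(8) = mex{1,0,0} = 2
G(9) = mex{2,1,1,0} = 3
G(10) = mex{3,2,2,1} = 0
G(11) = mex{0,3,0,2} = 1
G(12) = mex{1,0,1,0} = 2
G(13) = mex{2,1,2,1} = 0
G(14) = mex{0,2,0,2} = 1
G(15) = mex{1,0,1,0} = 2
G(16) = mex{2,1,2,1} = 0
G(17) = mex{0,2,3,2} = 1
G(18) = mex{1,0,0,3} = 2
G(19) = mex{2,1,1,0} = 3
Pile A: G(8) = 2.
Pile B: G(19) = 3.
Combined Grundy value = 2 ⊕ 3 = 1.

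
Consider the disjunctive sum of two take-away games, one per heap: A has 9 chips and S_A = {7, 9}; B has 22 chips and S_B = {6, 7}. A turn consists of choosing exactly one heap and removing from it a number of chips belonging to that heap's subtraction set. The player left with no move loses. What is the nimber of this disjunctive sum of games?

Heap A, S = {7, 9}:
G(0) = 0
G(1) = mex{} = 0
G(2) = mex{} = 0
G(3) = mex{} = 0
G(4) = mex{} = 0
G(5) = mex{} = 0
G(6) = mex{} = 0
G(7) = mex{0} = 1
G(8) = mex{0} = 1
G(9) = mex{0,0} = 1
G_A(9) = 1.
Heap B, S = {6, 7}:
G(0) = 0
G(1) = mex{} = 0
G(2) = mex{} = 0
G(3) = mex{} = 0
G(4) = mex{} = 0
G(5) = mex{} = 0
G(6) = mex{0} = 1
G(7) = mex{0,0} = 1
G(8) = mex{0,0} = 1
G(9) = mex{0,0} = 1
G(10) = mex{0,0} = 1
G(11) = mex{0,0} = 1
G(12) = mex{1,0} = 2
G(13) = mex{1,1} = 0
G(14) = mex{1,1} = 0
G(15) = mex{1,1} = 0
G(16) = mex{1,1} = 0
G(17) = mex{1,1} = 0
G(18) = mex{2,1} = 0
G(19) = mex{0,2} = 1
G(20) = mex{0,0} = 1
G(21) = mex{0,0} = 1
G(22) = mex{0,0} = 1
G_B(22) = 1.
Combined Grundy value = 1 ⊕ 1 = 0.

0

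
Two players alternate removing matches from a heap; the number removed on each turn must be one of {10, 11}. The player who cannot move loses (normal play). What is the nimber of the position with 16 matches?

G(0) = 0
G(1) = mex{} = 0
G(2) = mex{} = 0
G(3) = mex{} = 0
G(4) = mex{} = 0
G(5) = mex{} = 0
G(6) = mex{} = 0
G(7) = mex{} = 0
G(8) = mex{} = 0
G(9) = mex{} = 0
G(10) = mex{0} = 1
G(11) = mex{0,0} = 1
G(12) = mex{0,0} = 1
G(13) = mex{0,0} = 1
G(14) = mex{0,0} = 1
G(15) = mex{0,0} = 1
G(16) = mex{0,0} = 1

1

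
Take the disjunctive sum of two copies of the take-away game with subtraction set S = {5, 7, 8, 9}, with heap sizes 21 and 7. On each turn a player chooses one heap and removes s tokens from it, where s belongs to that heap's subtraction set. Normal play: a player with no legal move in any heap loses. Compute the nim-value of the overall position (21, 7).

0

All heaps use S = {5, 7, 8, 9}:
n :  0  1  2  3  4  5  6  7  8  9 10 11 12 13 14 15 16 17 18 19 20 21
G :  0  0  0  0  0  1  1  1  1  1  2  2  2  2  0  0  0  0  0  1  1  1
Heap A: G(21) = 1.
Heap B: G(7) = 1.
Combined Grundy value = 1 ⊕ 1 = 0.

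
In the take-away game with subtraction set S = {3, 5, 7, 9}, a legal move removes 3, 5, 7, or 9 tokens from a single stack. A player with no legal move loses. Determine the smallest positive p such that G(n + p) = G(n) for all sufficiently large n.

G(0) = 0
G(1) = mex{} = 0
G(2) = mex{} = 0
G(3) = mex{0} = 1
G(4) = mex{0} = 1
G(5) = mex{0,0} = 1
G(6) = mex{1,0} = 2
G(7) = mex{1,0,0} = 2
G(8) = mex{1,1,0} = 2
G(9) = mex{2,1,0,0} = 3
G(10) = mex{2,1,1,0} = 3
G(11) = mex{2,2,1,0} = 3
G(12) = mex{3,2,1,1} = 0
G(13) = mex{3,2,2,1} = 0
G(14) = mex{3,3,2,1} = 0
G(15) = mex{0,3,2,2} = 1
G(16) = mex{0,3,3,2} = 1
G(17) = mex{0,0,3,2} = 1
G(18) = mex{1,0,3,3} = 2
G(19) = mex{1,0,0,3} = 2
G(20) = mex{1,1,0,3} = 2
G(21) = mex{2,1,0,0} = 3
G(22) = mex{2,1,1,0} = 3
G(23) = mex{2,2,1,0} = 3
G(24) = mex{3,2,1,1} = 0
G(25) = mex{3,2,2,1} = 0
G(n+12) = G(n) holds for n = 0,…,8 (a full window of length max(S) = 9), so the sequence is purely periodic with period 12.

12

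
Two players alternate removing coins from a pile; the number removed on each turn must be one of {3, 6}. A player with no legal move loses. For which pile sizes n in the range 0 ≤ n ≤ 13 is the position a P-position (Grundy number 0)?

n :  0  1  2  3  4  5  6  7  8  9 10 11 12 13
G :  0  0  0  1  1  1  2  2  2  0  0  0  1  1
P-positions are exactly the n with G(n) = 0.

0, 1, 2, 9, 10, 11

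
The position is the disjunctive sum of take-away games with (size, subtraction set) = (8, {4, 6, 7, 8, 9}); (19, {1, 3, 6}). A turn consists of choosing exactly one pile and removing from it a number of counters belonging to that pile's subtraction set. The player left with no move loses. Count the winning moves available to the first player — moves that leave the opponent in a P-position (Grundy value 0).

1

Pile A, S = {4, 6, 7, 8, 9}:
n : 0 1 2 3 4 5 6 7 8
G : 0 0 0 0 1 1 1 1 2
G_A(8) = 2.
Pile B, S = {1, 3, 6}:
n :  0  1  2  3  4  5  6  7  8  9 10 11 12 13 14 15 16 17 18 19
G :  0  1  0  1  0  1  2  3  2  0  1  0  1  0  1  2  3  2  0  1
G_B(19) = 1.
Combined Grundy value = 2 ⊕ 1 = 3.
A winning move leaves total XOR = 0, i.e. changes one component's Grundy value g to g ⊕ X where X is the current total.
Pile A: need g' = 2⊕3 = 1. Options: 8−4→G=1, 8−6→G=0, 8−7→G=0, 8−8→G=0. Hits: 1.
Pile B: need g' = 1⊕3 = 2. Options: 19−1→G=0, 19−3→G=3, 19−6→G=0. Hits: 0.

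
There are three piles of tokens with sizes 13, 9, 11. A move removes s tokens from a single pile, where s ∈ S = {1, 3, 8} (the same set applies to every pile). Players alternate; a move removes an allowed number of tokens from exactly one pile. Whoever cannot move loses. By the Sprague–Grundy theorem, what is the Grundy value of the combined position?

3

All piles use S = {1, 3, 8}:
n :  0  1  2  3  4  5  6  7  8  9 10 11 12 13
G :  0  1  0  1  0  1  0  1  2  3  2  0  1  0
Pile A: G(13) = 0.
Pile B: G(9) = 3.
Pile C: G(11) = 0.
Combined Grundy value = 0 ⊕ 3 ⊕ 0 = 3.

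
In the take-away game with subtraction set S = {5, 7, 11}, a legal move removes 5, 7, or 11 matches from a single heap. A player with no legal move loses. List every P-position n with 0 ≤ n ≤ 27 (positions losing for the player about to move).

G(0) = 0
G(1) = mex{} = 0
G(2) = mex{} = 0
G(3) = mex{} = 0
G(4) = mex{} = 0
G(5) = mex{0} = 1
G(6) = mex{0} = 1
G(7) = mex{0,0} = 1
G(8) = mex{0,0} = 1
G(9) = mex{0,0} = 1
G(10) = mex{1,0} = 2
G(11) = mex{1,0,0} = 2
G(12) = mex{1,1,0} = 2
G(13) = mex{1,1,0} = 2
G(14) = mex{1,1,0} = 2
G(15) = mex{2,1,0} = 3
G(16) = mex{2,1,1} = 0
G(17) = mex{2,2,1} = 0
G(18) = mex{2,2,1} = 0
G(19) = mex{2,2,1} = 0
G(20) = mex{3,2,1} = 0
G(21) = mex{0,2,2} = 1
G(22) = mex{0,3,2} = 1
G(23) = mex{0,0,2} = 1
G(24) = mex{0,0,2} = 1
G(25) = mex{0,0,2} = 1
G(26) = mex{1,0,3} = 2
G(27) = mex{1,0,0} = 2
P-positions are exactly the n with G(n) = 0.

0, 1, 2, 3, 4, 16, 17, 18, 19, 20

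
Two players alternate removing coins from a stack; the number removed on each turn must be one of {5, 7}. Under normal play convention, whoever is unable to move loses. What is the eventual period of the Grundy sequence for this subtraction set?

12

G(0) = 0
G(1) = mex{} = 0
G(2) = mex{} = 0
G(3) = mex{} = 0
G(4) = mex{} = 0
G(5) = mex{0} = 1
G(6) = mex{0} = 1
G(7) = mex{0,0} = 1
G(8) = mex{0,0} = 1
G(9) = mex{0,0} = 1
G(10) = mex{1,0} = 2
G(11) = mex{1,0} = 2
G(12) = mex{1,1} = 0
G(13) = mex{1,1} = 0
G(14) = mex{1,1} = 0
G(15) = mex{2,1} = 0
G(16) = mex{2,1} = 0
G(17) = mex{0,2} = 1
G(18) = mex{0,2} = 1
G(19) = mex{0,0} = 1
G(20) = mex{0,0} = 1
G(21) = mex{0,0} = 1
G(22) = mex{1,0} = 2
G(23) = mex{1,0} = 2
G(24) = mex{1,1} = 0
G(25) = mex{1,1} = 0
G(n+12) = G(n) holds for n = 0,…,6 (a full window of length max(S) = 7), so the sequence is purely periodic with period 12.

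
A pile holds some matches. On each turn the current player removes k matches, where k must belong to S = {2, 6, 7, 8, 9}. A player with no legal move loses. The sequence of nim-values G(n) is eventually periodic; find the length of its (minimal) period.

15

n :  0  1  2  3  4  5  6  7  8  9 10 11 12 13 14 15 16 17 18 19 20 21 22 23 24 25 26 27 28 29 30 31
G :  0  0  1  1  0  0  1  1  2  2  3  3  2  2  3  0  0  1  1  0  0  1  1  2  2  3  3  2  2  3  0  0
G(n+15) = G(n) holds for n = 0,…,8 (a full window of length max(S) = 9), so the sequence is purely periodic with period 15.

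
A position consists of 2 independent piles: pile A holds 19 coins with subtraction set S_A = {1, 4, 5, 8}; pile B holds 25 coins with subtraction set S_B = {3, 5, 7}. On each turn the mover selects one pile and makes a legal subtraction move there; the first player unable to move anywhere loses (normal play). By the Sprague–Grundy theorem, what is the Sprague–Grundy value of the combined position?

0

Pile A, S = {1, 4, 5, 8}:
G(0) = 0
G(1) = mex{0} = 1
G(2) = mex{1} = 0
G(3) = mex{0} = 1
G(4) = mex{1,0} = 2
G(5) = mex{2,1,0} = 3
G(6) = mex{3,0,1} = 2
G(7) = mex{2,1,0} = 3
G(8) = mex{3,2,1,0} = 4
G(9) = mex{4,3,2,1} = 0
G(10) = mex{0,2,3,0} = 1
G(11) = mex{1,3,2,1} = 0
G(12) = mex{0,4,3,2} = 1
G(13) = mex{1,0,4,3} = 2
G(14) = mex{2,1,0,2} = 3
G(15) = mex{3,0,1,3} = 2
G(16) = mex{2,1,0,4} = 3
G(17) = mex{3,2,1,0} = 4
G(18) = mex{4,3,2,1} = 0
G(19) = mex{0,2,3,0} = 1
G_A(19) = 1.
Pile B, S = {3, 5, 7}:
G(0) = 0
G(1) = mex{} = 0
G(2) = mex{} = 0
G(3) = mex{0} = 1
G(4) = mex{0} = 1
G(5) = mex{0,0} = 1
G(6) = mex{1,0} = 2
G(7) = mex{1,0,0} = 2
G(8) = mex{1,1,0} = 2
G(9) = mex{2,1,0} = 3
G(10) = mex{2,1,1} = 0
G(11) = mex{2,2,1} = 0
G(12) = mex{3,2,1} = 0
G(13) = mex{0,2,2} = 1
G(14) = mex{0,3,2} = 1
G(15) = mex{0,0,2} = 1
G(16) = mex{1,0,3} = 2
G(17) = mex{1,0,0} = 2
G(18) = mex{1,1,0} = 2
G(19) = mex{2,1,0} = 3
G(20) = mex{2,1,1} = 0
G(21) = mex{2,2,1} = 0
G(22) = mex{3,2,1} = 0
G(23) = mex{0,2,2} = 1
G(24) = mex{0,3,2} = 1
G(25) = mex{0,0,2} = 1
G_B(25) = 1.
Combined Grundy value = 1 ⊕ 1 = 0.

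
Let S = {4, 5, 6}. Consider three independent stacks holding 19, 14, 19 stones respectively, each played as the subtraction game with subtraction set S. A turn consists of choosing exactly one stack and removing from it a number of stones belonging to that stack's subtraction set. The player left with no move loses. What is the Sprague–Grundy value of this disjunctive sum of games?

1

All stacks use S = {4, 5, 6}:
G(0) = 0
G(1) = mex{} = 0
G(2) = mex{} = 0
G(3) = mex{} = 0
G(4) = mex{0} = 1
G(5) = mex{0,0} = 1
G(6) = mex{0,0,0} = 1
G(7) = mex{0,0,0} = 1
G(8) = mex{1,0,0} = 2
G(9) = mex{1,1,0} = 2
G(10) = mex{1,1,1} = 0
G(11) = mex{1,1,1} = 0
G(12) = mex{2,1,1} = 0
G(13) = mex{2,2,1} = 0
G(14) = mex{0,2,2} = 1
G(15) = mex{0,0,2} = 1
G(16) = mex{0,0,0} = 1
G(17) = mex{0,0,0} = 1
G(18) = mex{1,0,0} = 2
G(19) = mex{1,1,0} = 2
Stack A: G(19) = 2.
Stack B: G(14) = 1.
Stack C: G(19) = 2.
Combined Grundy value = 2 ⊕ 1 ⊕ 2 = 1.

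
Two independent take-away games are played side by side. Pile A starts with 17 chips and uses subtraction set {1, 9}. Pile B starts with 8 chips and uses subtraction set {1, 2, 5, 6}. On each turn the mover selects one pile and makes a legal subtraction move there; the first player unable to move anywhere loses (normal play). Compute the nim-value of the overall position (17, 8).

0

Pile A, S = {1, 9}:
n :  0  1  2  3  4  5  6  7  8  9 10 11 12 13 14 15 16 17
G :  0  1  0  1  0  1  0  1  0  1  0  1  0  1  0  1  0  1
G_A(17) = 1.
Pile B, S = {1, 2, 5, 6}:
n : 0 1 2 3 4 5 6 7 8
G : 0 1 2 0 1 2 3 0 1
G_B(8) = 1.
Combined Grundy value = 1 ⊕ 1 = 0.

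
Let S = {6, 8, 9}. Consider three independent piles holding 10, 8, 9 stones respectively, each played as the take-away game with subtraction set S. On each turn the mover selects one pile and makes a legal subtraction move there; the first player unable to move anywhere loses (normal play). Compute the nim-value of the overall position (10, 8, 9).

All piles use S = {6, 8, 9}:
G(0) = 0
G(1) = mex{} = 0
G(2) = mex{} = 0
G(3) = mex{} = 0
G(4) = mex{} = 0
G(5) = mex{} = 0
G(6) = mex{0} = 1
G(7) = mex{0} = 1
G(8) = mex{0,0} = 1
G(9) = mex{0,0,0} = 1
G(10) = mex{0,0,0} = 1
Pile A: G(10) = 1.
Pile B: G(8) = 1.
Pile C: G(9) = 1.
Combined Grundy value = 1 ⊕ 1 ⊕ 1 = 1.

1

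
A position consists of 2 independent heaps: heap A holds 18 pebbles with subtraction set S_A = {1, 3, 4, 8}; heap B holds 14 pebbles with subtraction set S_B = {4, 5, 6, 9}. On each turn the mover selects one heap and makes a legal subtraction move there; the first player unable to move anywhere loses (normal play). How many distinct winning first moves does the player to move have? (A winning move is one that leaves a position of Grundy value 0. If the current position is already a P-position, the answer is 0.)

4

Heap A, S = {1, 3, 4, 8}:
G(0) = 0
G(1) = mex{0} = 1
G(2) = mex{1} = 0
G(3) = mex{0,0} = 1
G(4) = mex{1,1,0} = 2
G(5) = mex{2,0,1} = 3
G(6) = mex{3,1,0} = 2
G(7) = mex{2,2,1} = 0
G(8) = mex{0,3,2,0} = 1
G(9) = mex{1,2,3,1} = 0
G(10) = mex{0,0,2,0} = 1
G(11) = mex{1,1,0,1} = 2
G(12) = mex{2,0,1,2} = 3
G(13) = mex{3,1,0,3} = 2
G(14) = mex{2,2,1,2} = 0
G(15) = mex{0,3,2,0} = 1
G(16) = mex{1,2,3,1} = 0
G(17) = mex{0,0,2,0} = 1
G(18) = mex{1,1,0,1} = 2
G_A(18) = 2.
Heap B, S = {4, 5, 6, 9}:
n :  0  1  2  3  4  5  6  7  8  9 10 11 12 13 14
G :  0  0  0  0  1  1  1  1  2  2  2  2  3  0  0
G_B(14) = 0.
Combined Grundy value = 2 ⊕ 0 = 2.
A winning move leaves total XOR = 0, i.e. changes one component's Grundy value g to g ⊕ X where X is the current total.
Heap A: need g' = 2⊕2 = 0. Options: 18−1→G=1, 18−3→G=1, 18−4→G=0, 18−8→G=1. Hits: 1.
Heap B: need g' = 0⊕2 = 2. Options: 14−4→G=2, 14−5→G=2, 14−6→G=2, 14−9→G=1. Hits: 3.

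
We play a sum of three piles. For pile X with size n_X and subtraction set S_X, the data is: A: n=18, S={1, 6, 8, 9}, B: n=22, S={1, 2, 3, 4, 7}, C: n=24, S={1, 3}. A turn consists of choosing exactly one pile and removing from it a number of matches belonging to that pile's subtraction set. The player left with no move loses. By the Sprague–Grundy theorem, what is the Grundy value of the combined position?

Pile A, S = {1, 6, 8, 9}:
n :  0  1  2  3  4  5  6  7  8  9 10 11 12 13 14 15 16 17 18
G :  0  1  0  1  0  1  2  0  1  2  3  2  3  2  0  1  2  0  1
G_A(18) = 1.
Pile B, S = {1, 2, 3, 4, 7}:
n :  0  1  2  3  4  5  6  7  8  9 10 11 12 13 14 15 16 17 18 19 20 21 22
G :  0  1  2  3  4  0  1  2  3  4  0  1  2  3  4  0  1  2  3  4  0  1  2
G_B(22) = 2.
Pile C, S = {1, 3}:
G(0) = 0
G(1) = mex{0} = 1
G(2) = mex{1} = 0
G(3) = mex{0,0} = 1
G(4) = mex{1,1} = 0
G(5) = mex{0,0} = 1
G(6) = mex{1,1} = 0
G(7) = mex{0,0} = 1
G(8) = mex{1,1} = 0
G(9) = mex{0,0} = 1
G(10) = mex{1,1} = 0
G(11) = mex{0,0} = 1
G(12) = mex{1,1} = 0
G(13) = mex{0,0} = 1
G(14) = mex{1,1} = 0
G(15) = mex{0,0} = 1
G(16) = mex{1,1} = 0
G(17) = mex{0,0} = 1
G(18) = mex{1,1} = 0
G(19) = mex{0,0} = 1
G(20) = mex{1,1} = 0
G(21) = mex{0,0} = 1
G(22) = mex{1,1} = 0
G(23) = mex{0,0} = 1
G(24) = mex{1,1} = 0
G_C(24) = 0.
Combined Grundy value = 1 ⊕ 2 ⊕ 0 = 3.

3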